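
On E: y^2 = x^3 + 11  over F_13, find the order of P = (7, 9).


Compute successive multiples of P until we hit O:
  1P = (7, 9)
  2P = (9, 5)
  3P = (1, 5)
  4P = (4, 6)
  5P = (3, 8)
  6P = (12, 6)
  7P = (11, 9)
  8P = (8, 4)
  ... (continuing to 19P)
  19P = O

ord(P) = 19


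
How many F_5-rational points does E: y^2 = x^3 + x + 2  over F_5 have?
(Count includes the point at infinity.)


For each x in F_5, count y with y^2 = x^3 + 1 x + 2 mod 5:
  x = 1: RHS = 4, y in [2, 3]  -> 2 point(s)
  x = 4: RHS = 0, y in [0]  -> 1 point(s)
Affine points: 3. Add the point at infinity: total = 4.

#E(F_5) = 4


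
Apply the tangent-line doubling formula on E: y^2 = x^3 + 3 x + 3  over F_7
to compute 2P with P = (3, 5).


Doubling: s = (3 x1^2 + a) / (2 y1)
s = (3*3^2 + 3) / (2*5) mod 7 = 3
x3 = s^2 - 2 x1 mod 7 = 3^2 - 2*3 = 3
y3 = s (x1 - x3) - y1 mod 7 = 3 * (3 - 3) - 5 = 2

2P = (3, 2)


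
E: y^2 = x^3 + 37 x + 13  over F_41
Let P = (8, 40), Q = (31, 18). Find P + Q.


P != Q, so use the chord formula.
s = (y2 - y1) / (x2 - x1) = (19) / (23) mod 41 = 24
x3 = s^2 - x1 - x2 mod 41 = 24^2 - 8 - 31 = 4
y3 = s (x1 - x3) - y1 mod 41 = 24 * (8 - 4) - 40 = 15

P + Q = (4, 15)


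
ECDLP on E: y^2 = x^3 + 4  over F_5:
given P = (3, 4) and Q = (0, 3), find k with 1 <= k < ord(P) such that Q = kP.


Enumerate multiples of P until we hit Q = (0, 3):
  1P = (3, 4)
  2P = (0, 3)
Match found at i = 2.

k = 2


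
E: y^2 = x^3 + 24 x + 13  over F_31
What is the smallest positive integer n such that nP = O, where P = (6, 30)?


Compute successive multiples of P until we hit O:
  1P = (6, 30)
  2P = (4, 24)
  3P = (30, 22)
  4P = (2, 10)
  5P = (17, 8)
  6P = (12, 13)
  7P = (15, 11)
  8P = (29, 22)
  ... (continuing to 37P)
  37P = O

ord(P) = 37


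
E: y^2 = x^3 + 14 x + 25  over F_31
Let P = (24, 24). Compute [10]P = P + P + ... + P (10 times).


k = 10 = 1010_2 (binary, LSB first: 0101)
Double-and-add from P = (24, 24):
  bit 0 = 0: acc unchanged = O
  bit 1 = 1: acc = O + (30, 14) = (30, 14)
  bit 2 = 0: acc unchanged = (30, 14)
  bit 3 = 1: acc = (30, 14) + (25, 2) = (14, 12)

10P = (14, 12)


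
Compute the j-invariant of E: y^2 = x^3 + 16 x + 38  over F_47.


Delta = -16(4 a^3 + 27 b^2) mod 47 = 45
-1728 * (4 a)^3 = -1728 * (4*16)^3 mod 47 = 40
j = 40 * 45^(-1) mod 47 = 27

j = 27 (mod 47)


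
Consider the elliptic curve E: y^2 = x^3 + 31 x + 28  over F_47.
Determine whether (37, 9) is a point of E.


Check whether y^2 = x^3 + 31 x + 28 (mod 47) for (x, y) = (37, 9).
LHS: y^2 = 9^2 mod 47 = 34
RHS: x^3 + 31 x + 28 = 37^3 + 31*37 + 28 mod 47 = 34
LHS = RHS

Yes, on the curve


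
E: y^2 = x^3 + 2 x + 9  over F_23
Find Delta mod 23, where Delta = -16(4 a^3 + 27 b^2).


4 a^3 + 27 b^2 = 4*2^3 + 27*9^2 = 32 + 2187 = 2219
Delta = -16 * (2219) = -35504
Delta mod 23 = 8

Delta = 8 (mod 23)


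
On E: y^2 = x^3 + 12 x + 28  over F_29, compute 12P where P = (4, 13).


k = 12 = 1100_2 (binary, LSB first: 0011)
Double-and-add from P = (4, 13):
  bit 0 = 0: acc unchanged = O
  bit 1 = 0: acc unchanged = O
  bit 2 = 1: acc = O + (27, 24) = (27, 24)
  bit 3 = 1: acc = (27, 24) + (26, 20) = (21, 0)

12P = (21, 0)


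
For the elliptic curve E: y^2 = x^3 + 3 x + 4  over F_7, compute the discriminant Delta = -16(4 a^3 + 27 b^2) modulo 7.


4 a^3 + 27 b^2 = 4*3^3 + 27*4^2 = 108 + 432 = 540
Delta = -16 * (540) = -8640
Delta mod 7 = 5

Delta = 5 (mod 7)


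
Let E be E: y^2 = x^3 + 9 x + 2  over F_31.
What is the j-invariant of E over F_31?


Delta = -16(4 a^3 + 27 b^2) mod 31 = 7
-1728 * (4 a)^3 = -1728 * (4*9)^3 mod 31 = 8
j = 8 * 7^(-1) mod 31 = 10

j = 10 (mod 31)


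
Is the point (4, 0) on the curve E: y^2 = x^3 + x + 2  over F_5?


Check whether y^2 = x^3 + 1 x + 2 (mod 5) for (x, y) = (4, 0).
LHS: y^2 = 0^2 mod 5 = 0
RHS: x^3 + 1 x + 2 = 4^3 + 1*4 + 2 mod 5 = 0
LHS = RHS

Yes, on the curve


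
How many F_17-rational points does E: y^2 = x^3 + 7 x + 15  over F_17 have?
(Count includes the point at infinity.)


For each x in F_17, count y with y^2 = x^3 + 7 x + 15 mod 17:
  x = 0: RHS = 15, y in [7, 10]  -> 2 point(s)
  x = 6: RHS = 1, y in [1, 16]  -> 2 point(s)
  x = 7: RHS = 16, y in [4, 13]  -> 2 point(s)
  x = 9: RHS = 8, y in [5, 12]  -> 2 point(s)
  x = 12: RHS = 8, y in [5, 12]  -> 2 point(s)
  x = 13: RHS = 8, y in [5, 12]  -> 2 point(s)
  x = 14: RHS = 1, y in [1, 16]  -> 2 point(s)
Affine points: 14. Add the point at infinity: total = 15.

#E(F_17) = 15


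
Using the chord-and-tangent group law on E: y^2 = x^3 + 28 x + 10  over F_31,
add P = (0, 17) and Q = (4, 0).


P != Q, so use the chord formula.
s = (y2 - y1) / (x2 - x1) = (14) / (4) mod 31 = 19
x3 = s^2 - x1 - x2 mod 31 = 19^2 - 0 - 4 = 16
y3 = s (x1 - x3) - y1 mod 31 = 19 * (0 - 16) - 17 = 20

P + Q = (16, 20)


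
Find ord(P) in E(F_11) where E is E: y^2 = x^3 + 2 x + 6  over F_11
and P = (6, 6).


Compute successive multiples of P until we hit O:
  1P = (6, 6)
  2P = (10, 5)
  3P = (4, 10)
  4P = (5, 3)
  5P = (9, 7)
  6P = (1, 3)
  7P = (7, 0)
  8P = (1, 8)
  ... (continuing to 14P)
  14P = O

ord(P) = 14


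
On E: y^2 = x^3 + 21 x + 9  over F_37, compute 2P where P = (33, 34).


Doubling: s = (3 x1^2 + a) / (2 y1)
s = (3*33^2 + 21) / (2*34) mod 37 = 7
x3 = s^2 - 2 x1 mod 37 = 7^2 - 2*33 = 20
y3 = s (x1 - x3) - y1 mod 37 = 7 * (33 - 20) - 34 = 20

2P = (20, 20)


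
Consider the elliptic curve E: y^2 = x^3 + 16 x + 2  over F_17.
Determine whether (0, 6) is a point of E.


Check whether y^2 = x^3 + 16 x + 2 (mod 17) for (x, y) = (0, 6).
LHS: y^2 = 6^2 mod 17 = 2
RHS: x^3 + 16 x + 2 = 0^3 + 16*0 + 2 mod 17 = 2
LHS = RHS

Yes, on the curve


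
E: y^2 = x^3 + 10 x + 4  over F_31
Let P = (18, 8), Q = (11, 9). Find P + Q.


P != Q, so use the chord formula.
s = (y2 - y1) / (x2 - x1) = (1) / (24) mod 31 = 22
x3 = s^2 - x1 - x2 mod 31 = 22^2 - 18 - 11 = 21
y3 = s (x1 - x3) - y1 mod 31 = 22 * (18 - 21) - 8 = 19

P + Q = (21, 19)


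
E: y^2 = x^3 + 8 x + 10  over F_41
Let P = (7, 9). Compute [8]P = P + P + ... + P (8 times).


k = 8 = 1000_2 (binary, LSB first: 0001)
Double-and-add from P = (7, 9):
  bit 0 = 0: acc unchanged = O
  bit 1 = 0: acc unchanged = O
  bit 2 = 0: acc unchanged = O
  bit 3 = 1: acc = O + (34, 29) = (34, 29)

8P = (34, 29)


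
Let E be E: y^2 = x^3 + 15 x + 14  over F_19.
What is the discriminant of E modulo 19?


4 a^3 + 27 b^2 = 4*15^3 + 27*14^2 = 13500 + 5292 = 18792
Delta = -16 * (18792) = -300672
Delta mod 19 = 3

Delta = 3 (mod 19)


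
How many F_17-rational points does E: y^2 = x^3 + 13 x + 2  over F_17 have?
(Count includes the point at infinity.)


For each x in F_17, count y with y^2 = x^3 + 13 x + 2 mod 17:
  x = 0: RHS = 2, y in [6, 11]  -> 2 point(s)
  x = 1: RHS = 16, y in [4, 13]  -> 2 point(s)
  x = 2: RHS = 2, y in [6, 11]  -> 2 point(s)
  x = 3: RHS = 0, y in [0]  -> 1 point(s)
  x = 4: RHS = 16, y in [4, 13]  -> 2 point(s)
  x = 9: RHS = 15, y in [7, 10]  -> 2 point(s)
  x = 12: RHS = 16, y in [4, 13]  -> 2 point(s)
  x = 14: RHS = 4, y in [2, 15]  -> 2 point(s)
  x = 15: RHS = 2, y in [6, 11]  -> 2 point(s)
Affine points: 17. Add the point at infinity: total = 18.

#E(F_17) = 18


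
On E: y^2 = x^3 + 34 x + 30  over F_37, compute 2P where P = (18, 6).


Doubling: s = (3 x1^2 + a) / (2 y1)
s = (3*18^2 + 34) / (2*6) mod 37 = 16
x3 = s^2 - 2 x1 mod 37 = 16^2 - 2*18 = 35
y3 = s (x1 - x3) - y1 mod 37 = 16 * (18 - 35) - 6 = 18

2P = (35, 18)


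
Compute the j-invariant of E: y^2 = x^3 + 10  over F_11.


Delta = -16(4 a^3 + 27 b^2) mod 11 = 8
-1728 * (4 a)^3 = -1728 * (4*0)^3 mod 11 = 0
j = 0 * 8^(-1) mod 11 = 0

j = 0 (mod 11)


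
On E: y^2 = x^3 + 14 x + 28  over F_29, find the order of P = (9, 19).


Compute successive multiples of P until we hit O:
  1P = (9, 19)
  2P = (18, 14)
  3P = (22, 14)
  4P = (22, 15)
  5P = (18, 15)
  6P = (9, 10)
  7P = O

ord(P) = 7


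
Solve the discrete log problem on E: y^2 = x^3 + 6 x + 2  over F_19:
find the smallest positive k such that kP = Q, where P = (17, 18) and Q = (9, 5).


Enumerate multiples of P until we hit Q = (9, 5):
  1P = (17, 18)
  2P = (9, 5)
Match found at i = 2.

k = 2


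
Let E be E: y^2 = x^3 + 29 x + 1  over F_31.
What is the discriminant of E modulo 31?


4 a^3 + 27 b^2 = 4*29^3 + 27*1^2 = 97556 + 27 = 97583
Delta = -16 * (97583) = -1561328
Delta mod 31 = 18

Delta = 18 (mod 31)


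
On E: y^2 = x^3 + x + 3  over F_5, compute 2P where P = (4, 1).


Doubling: s = (3 x1^2 + a) / (2 y1)
s = (3*4^2 + 1) / (2*1) mod 5 = 2
x3 = s^2 - 2 x1 mod 5 = 2^2 - 2*4 = 1
y3 = s (x1 - x3) - y1 mod 5 = 2 * (4 - 1) - 1 = 0

2P = (1, 0)


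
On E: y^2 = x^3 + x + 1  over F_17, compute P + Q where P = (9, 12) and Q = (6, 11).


P != Q, so use the chord formula.
s = (y2 - y1) / (x2 - x1) = (16) / (14) mod 17 = 6
x3 = s^2 - x1 - x2 mod 17 = 6^2 - 9 - 6 = 4
y3 = s (x1 - x3) - y1 mod 17 = 6 * (9 - 4) - 12 = 1

P + Q = (4, 1)


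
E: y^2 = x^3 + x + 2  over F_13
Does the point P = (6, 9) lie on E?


Check whether y^2 = x^3 + 1 x + 2 (mod 13) for (x, y) = (6, 9).
LHS: y^2 = 9^2 mod 13 = 3
RHS: x^3 + 1 x + 2 = 6^3 + 1*6 + 2 mod 13 = 3
LHS = RHS

Yes, on the curve


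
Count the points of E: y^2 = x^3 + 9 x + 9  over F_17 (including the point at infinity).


For each x in F_17, count y with y^2 = x^3 + 9 x + 9 mod 17:
  x = 0: RHS = 9, y in [3, 14]  -> 2 point(s)
  x = 1: RHS = 2, y in [6, 11]  -> 2 point(s)
  x = 2: RHS = 1, y in [1, 16]  -> 2 point(s)
  x = 5: RHS = 9, y in [3, 14]  -> 2 point(s)
  x = 8: RHS = 15, y in [7, 10]  -> 2 point(s)
  x = 12: RHS = 9, y in [3, 14]  -> 2 point(s)
  x = 15: RHS = 0, y in [0]  -> 1 point(s)
  x = 16: RHS = 16, y in [4, 13]  -> 2 point(s)
Affine points: 15. Add the point at infinity: total = 16.

#E(F_17) = 16


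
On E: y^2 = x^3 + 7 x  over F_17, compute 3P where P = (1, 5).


k = 3 = 11_2 (binary, LSB first: 11)
Double-and-add from P = (1, 5):
  bit 0 = 1: acc = O + (1, 5) = (1, 5)
  bit 1 = 1: acc = (1, 5) + (16, 14) = (16, 3)

3P = (16, 3)


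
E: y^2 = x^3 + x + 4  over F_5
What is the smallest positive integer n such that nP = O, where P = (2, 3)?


Compute successive multiples of P until we hit O:
  1P = (2, 3)
  2P = (0, 3)
  3P = (3, 2)
  4P = (1, 1)
  5P = (1, 4)
  6P = (3, 3)
  7P = (0, 2)
  8P = (2, 2)
  ... (continuing to 9P)
  9P = O

ord(P) = 9


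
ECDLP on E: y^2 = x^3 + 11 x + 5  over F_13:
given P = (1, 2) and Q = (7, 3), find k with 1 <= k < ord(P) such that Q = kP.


Enumerate multiples of P until we hit Q = (7, 3):
  1P = (1, 2)
  2P = (7, 3)
Match found at i = 2.

k = 2


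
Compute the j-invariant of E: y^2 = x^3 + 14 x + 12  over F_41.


Delta = -16(4 a^3 + 27 b^2) mod 41 = 17
-1728 * (4 a)^3 = -1728 * (4*14)^3 mod 41 = 4
j = 4 * 17^(-1) mod 41 = 34

j = 34 (mod 41)


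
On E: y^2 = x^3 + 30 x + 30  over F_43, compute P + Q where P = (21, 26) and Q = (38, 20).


P != Q, so use the chord formula.
s = (y2 - y1) / (x2 - x1) = (37) / (17) mod 43 = 30
x3 = s^2 - x1 - x2 mod 43 = 30^2 - 21 - 38 = 24
y3 = s (x1 - x3) - y1 mod 43 = 30 * (21 - 24) - 26 = 13

P + Q = (24, 13)


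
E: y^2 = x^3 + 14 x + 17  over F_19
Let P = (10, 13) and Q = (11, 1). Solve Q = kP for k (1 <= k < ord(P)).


Enumerate multiples of P until we hit Q = (11, 1):
  1P = (10, 13)
  2P = (15, 7)
  3P = (0, 13)
  4P = (9, 6)
  5P = (11, 18)
  6P = (4, 17)
  7P = (16, 10)
  8P = (17, 0)
  9P = (16, 9)
  10P = (4, 2)
  11P = (11, 1)
Match found at i = 11.

k = 11


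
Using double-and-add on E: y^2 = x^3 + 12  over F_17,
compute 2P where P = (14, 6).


k = 2 = 10_2 (binary, LSB first: 01)
Double-and-add from P = (14, 6):
  bit 0 = 0: acc unchanged = O
  bit 1 = 1: acc = O + (10, 3) = (10, 3)

2P = (10, 3)


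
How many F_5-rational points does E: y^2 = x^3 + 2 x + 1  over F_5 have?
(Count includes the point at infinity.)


For each x in F_5, count y with y^2 = x^3 + 2 x + 1 mod 5:
  x = 0: RHS = 1, y in [1, 4]  -> 2 point(s)
  x = 1: RHS = 4, y in [2, 3]  -> 2 point(s)
  x = 3: RHS = 4, y in [2, 3]  -> 2 point(s)
Affine points: 6. Add the point at infinity: total = 7.

#E(F_5) = 7


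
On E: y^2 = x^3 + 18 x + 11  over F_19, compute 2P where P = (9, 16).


Doubling: s = (3 x1^2 + a) / (2 y1)
s = (3*9^2 + 18) / (2*16) mod 19 = 4
x3 = s^2 - 2 x1 mod 19 = 4^2 - 2*9 = 17
y3 = s (x1 - x3) - y1 mod 19 = 4 * (9 - 17) - 16 = 9

2P = (17, 9)


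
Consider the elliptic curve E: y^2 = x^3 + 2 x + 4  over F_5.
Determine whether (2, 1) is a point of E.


Check whether y^2 = x^3 + 2 x + 4 (mod 5) for (x, y) = (2, 1).
LHS: y^2 = 1^2 mod 5 = 1
RHS: x^3 + 2 x + 4 = 2^3 + 2*2 + 4 mod 5 = 1
LHS = RHS

Yes, on the curve


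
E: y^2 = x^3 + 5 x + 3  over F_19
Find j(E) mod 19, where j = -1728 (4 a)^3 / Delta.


Delta = -16(4 a^3 + 27 b^2) mod 19 = 6
-1728 * (4 a)^3 = -1728 * (4*5)^3 mod 19 = 1
j = 1 * 6^(-1) mod 19 = 16

j = 16 (mod 19)


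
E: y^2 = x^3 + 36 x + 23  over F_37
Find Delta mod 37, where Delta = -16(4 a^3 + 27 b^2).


4 a^3 + 27 b^2 = 4*36^3 + 27*23^2 = 186624 + 14283 = 200907
Delta = -16 * (200907) = -3214512
Delta mod 37 = 11

Delta = 11 (mod 37)


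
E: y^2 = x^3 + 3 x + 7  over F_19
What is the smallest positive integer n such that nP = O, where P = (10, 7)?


Compute successive multiples of P until we hit O:
  1P = (10, 7)
  2P = (15, 11)
  3P = (3, 10)
  4P = (12, 2)
  5P = (8, 7)
  6P = (1, 12)
  7P = (13, 1)
  8P = (0, 11)
  ... (continuing to 22P)
  22P = O

ord(P) = 22


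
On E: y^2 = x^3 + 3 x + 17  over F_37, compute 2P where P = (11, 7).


Doubling: s = (3 x1^2 + a) / (2 y1)
s = (3*11^2 + 3) / (2*7) mod 37 = 5
x3 = s^2 - 2 x1 mod 37 = 5^2 - 2*11 = 3
y3 = s (x1 - x3) - y1 mod 37 = 5 * (11 - 3) - 7 = 33

2P = (3, 33)


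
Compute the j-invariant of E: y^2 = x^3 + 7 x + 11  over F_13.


Delta = -16(4 a^3 + 27 b^2) mod 13 = 6
-1728 * (4 a)^3 = -1728 * (4*7)^3 mod 13 = 8
j = 8 * 6^(-1) mod 13 = 10

j = 10 (mod 13)


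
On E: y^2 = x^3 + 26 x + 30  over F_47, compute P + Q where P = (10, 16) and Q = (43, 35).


P != Q, so use the chord formula.
s = (y2 - y1) / (x2 - x1) = (19) / (33) mod 47 = 2
x3 = s^2 - x1 - x2 mod 47 = 2^2 - 10 - 43 = 45
y3 = s (x1 - x3) - y1 mod 47 = 2 * (10 - 45) - 16 = 8

P + Q = (45, 8)


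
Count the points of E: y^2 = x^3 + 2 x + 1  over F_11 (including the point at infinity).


For each x in F_11, count y with y^2 = x^3 + 2 x + 1 mod 11:
  x = 0: RHS = 1, y in [1, 10]  -> 2 point(s)
  x = 1: RHS = 4, y in [2, 9]  -> 2 point(s)
  x = 3: RHS = 1, y in [1, 10]  -> 2 point(s)
  x = 5: RHS = 4, y in [2, 9]  -> 2 point(s)
  x = 6: RHS = 9, y in [3, 8]  -> 2 point(s)
  x = 8: RHS = 1, y in [1, 10]  -> 2 point(s)
  x = 9: RHS = 0, y in [0]  -> 1 point(s)
  x = 10: RHS = 9, y in [3, 8]  -> 2 point(s)
Affine points: 15. Add the point at infinity: total = 16.

#E(F_11) = 16


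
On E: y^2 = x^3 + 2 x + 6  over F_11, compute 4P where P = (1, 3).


k = 4 = 100_2 (binary, LSB first: 001)
Double-and-add from P = (1, 3):
  bit 0 = 0: acc unchanged = O
  bit 1 = 0: acc unchanged = O
  bit 2 = 1: acc = O + (5, 8) = (5, 8)

4P = (5, 8)


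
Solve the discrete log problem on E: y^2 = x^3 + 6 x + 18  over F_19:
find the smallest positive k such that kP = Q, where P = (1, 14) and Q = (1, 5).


Enumerate multiples of P until we hit Q = (1, 5):
  1P = (1, 14)
  2P = (18, 7)
  3P = (17, 6)
  4P = (6, 17)
  5P = (4, 7)
  6P = (11, 3)
  7P = (16, 12)
  8P = (7, 2)
  9P = (15, 14)
  10P = (3, 5)
  11P = (2, 0)
  12P = (3, 14)
  13P = (15, 5)
  14P = (7, 17)
  15P = (16, 7)
  16P = (11, 16)
  17P = (4, 12)
  18P = (6, 2)
  19P = (17, 13)
  20P = (18, 12)
  21P = (1, 5)
Match found at i = 21.

k = 21


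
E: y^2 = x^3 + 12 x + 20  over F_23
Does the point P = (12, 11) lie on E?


Check whether y^2 = x^3 + 12 x + 20 (mod 23) for (x, y) = (12, 11).
LHS: y^2 = 11^2 mod 23 = 6
RHS: x^3 + 12 x + 20 = 12^3 + 12*12 + 20 mod 23 = 6
LHS = RHS

Yes, on the curve


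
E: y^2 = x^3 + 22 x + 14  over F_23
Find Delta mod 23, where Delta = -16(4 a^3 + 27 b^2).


4 a^3 + 27 b^2 = 4*22^3 + 27*14^2 = 42592 + 5292 = 47884
Delta = -16 * (47884) = -766144
Delta mod 23 = 9

Delta = 9 (mod 23)


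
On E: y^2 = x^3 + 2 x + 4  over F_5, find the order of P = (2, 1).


Compute successive multiples of P until we hit O:
  1P = (2, 1)
  2P = (0, 3)
  3P = (4, 1)
  4P = (4, 4)
  5P = (0, 2)
  6P = (2, 4)
  7P = O

ord(P) = 7


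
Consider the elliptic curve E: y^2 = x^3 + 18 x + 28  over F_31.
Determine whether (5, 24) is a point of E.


Check whether y^2 = x^3 + 18 x + 28 (mod 31) for (x, y) = (5, 24).
LHS: y^2 = 24^2 mod 31 = 18
RHS: x^3 + 18 x + 28 = 5^3 + 18*5 + 28 mod 31 = 26
LHS != RHS

No, not on the curve


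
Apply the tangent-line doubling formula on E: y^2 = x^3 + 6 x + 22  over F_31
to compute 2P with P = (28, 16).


Doubling: s = (3 x1^2 + a) / (2 y1)
s = (3*28^2 + 6) / (2*16) mod 31 = 2
x3 = s^2 - 2 x1 mod 31 = 2^2 - 2*28 = 10
y3 = s (x1 - x3) - y1 mod 31 = 2 * (28 - 10) - 16 = 20

2P = (10, 20)


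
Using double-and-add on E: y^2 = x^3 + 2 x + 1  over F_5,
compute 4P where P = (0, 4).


k = 4 = 100_2 (binary, LSB first: 001)
Double-and-add from P = (0, 4):
  bit 0 = 0: acc unchanged = O
  bit 1 = 0: acc unchanged = O
  bit 2 = 1: acc = O + (3, 3) = (3, 3)

4P = (3, 3)


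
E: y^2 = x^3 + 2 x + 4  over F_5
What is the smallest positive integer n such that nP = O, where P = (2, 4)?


Compute successive multiples of P until we hit O:
  1P = (2, 4)
  2P = (0, 2)
  3P = (4, 4)
  4P = (4, 1)
  5P = (0, 3)
  6P = (2, 1)
  7P = O

ord(P) = 7


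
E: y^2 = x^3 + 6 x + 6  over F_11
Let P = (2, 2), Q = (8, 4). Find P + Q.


P != Q, so use the chord formula.
s = (y2 - y1) / (x2 - x1) = (2) / (6) mod 11 = 4
x3 = s^2 - x1 - x2 mod 11 = 4^2 - 2 - 8 = 6
y3 = s (x1 - x3) - y1 mod 11 = 4 * (2 - 6) - 2 = 4

P + Q = (6, 4)


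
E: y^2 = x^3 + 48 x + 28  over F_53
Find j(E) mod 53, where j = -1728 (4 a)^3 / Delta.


Delta = -16(4 a^3 + 27 b^2) mod 53 = 32
-1728 * (4 a)^3 = -1728 * (4*48)^3 mod 53 = 10
j = 10 * 32^(-1) mod 53 = 50

j = 50 (mod 53)


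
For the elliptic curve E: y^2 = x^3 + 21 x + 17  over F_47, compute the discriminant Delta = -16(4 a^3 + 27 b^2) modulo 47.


4 a^3 + 27 b^2 = 4*21^3 + 27*17^2 = 37044 + 7803 = 44847
Delta = -16 * (44847) = -717552
Delta mod 47 = 44

Delta = 44 (mod 47)


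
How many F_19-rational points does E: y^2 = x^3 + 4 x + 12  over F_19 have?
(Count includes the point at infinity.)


For each x in F_19, count y with y^2 = x^3 + 4 x + 12 mod 19:
  x = 1: RHS = 17, y in [6, 13]  -> 2 point(s)
  x = 2: RHS = 9, y in [3, 16]  -> 2 point(s)
  x = 4: RHS = 16, y in [4, 15]  -> 2 point(s)
  x = 5: RHS = 5, y in [9, 10]  -> 2 point(s)
  x = 6: RHS = 5, y in [9, 10]  -> 2 point(s)
  x = 8: RHS = 5, y in [9, 10]  -> 2 point(s)
  x = 9: RHS = 17, y in [6, 13]  -> 2 point(s)
  x = 10: RHS = 7, y in [8, 11]  -> 2 point(s)
  x = 11: RHS = 0, y in [0]  -> 1 point(s)
  x = 13: RHS = 0, y in [0]  -> 1 point(s)
  x = 14: RHS = 0, y in [0]  -> 1 point(s)
  x = 16: RHS = 11, y in [7, 12]  -> 2 point(s)
  x = 18: RHS = 7, y in [8, 11]  -> 2 point(s)
Affine points: 23. Add the point at infinity: total = 24.

#E(F_19) = 24


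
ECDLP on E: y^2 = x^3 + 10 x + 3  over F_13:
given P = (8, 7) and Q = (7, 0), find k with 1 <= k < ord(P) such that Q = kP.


Enumerate multiples of P until we hit Q = (7, 0):
  1P = (8, 7)
  2P = (7, 0)
Match found at i = 2.

k = 2


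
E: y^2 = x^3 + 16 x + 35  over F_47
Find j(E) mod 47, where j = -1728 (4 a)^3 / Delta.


Delta = -16(4 a^3 + 27 b^2) mod 47 = 42
-1728 * (4 a)^3 = -1728 * (4*16)^3 mod 47 = 40
j = 40 * 42^(-1) mod 47 = 39

j = 39 (mod 47)


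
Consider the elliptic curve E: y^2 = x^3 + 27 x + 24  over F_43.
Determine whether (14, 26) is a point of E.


Check whether y^2 = x^3 + 27 x + 24 (mod 43) for (x, y) = (14, 26).
LHS: y^2 = 26^2 mod 43 = 31
RHS: x^3 + 27 x + 24 = 14^3 + 27*14 + 24 mod 43 = 7
LHS != RHS

No, not on the curve


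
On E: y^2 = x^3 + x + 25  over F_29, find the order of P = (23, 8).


Compute successive multiples of P until we hit O:
  1P = (23, 8)
  2P = (8, 9)
  3P = (2, 8)
  4P = (4, 21)
  5P = (15, 14)
  6P = (26, 16)
  7P = (0, 5)
  8P = (28, 9)
  ... (continuing to 33P)
  33P = O

ord(P) = 33


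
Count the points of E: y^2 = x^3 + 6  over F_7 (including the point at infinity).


For each x in F_7, count y with y^2 = x^3 + 0 x + 6 mod 7:
  x = 1: RHS = 0, y in [0]  -> 1 point(s)
  x = 2: RHS = 0, y in [0]  -> 1 point(s)
  x = 4: RHS = 0, y in [0]  -> 1 point(s)
Affine points: 3. Add the point at infinity: total = 4.

#E(F_7) = 4


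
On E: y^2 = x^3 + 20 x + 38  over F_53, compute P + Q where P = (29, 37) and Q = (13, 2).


P != Q, so use the chord formula.
s = (y2 - y1) / (x2 - x1) = (18) / (37) mod 53 = 32
x3 = s^2 - x1 - x2 mod 53 = 32^2 - 29 - 13 = 28
y3 = s (x1 - x3) - y1 mod 53 = 32 * (29 - 28) - 37 = 48

P + Q = (28, 48)


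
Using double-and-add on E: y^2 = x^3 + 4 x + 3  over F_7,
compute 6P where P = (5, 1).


k = 6 = 110_2 (binary, LSB first: 011)
Double-and-add from P = (5, 1):
  bit 0 = 0: acc unchanged = O
  bit 1 = 1: acc = O + (5, 6) = (5, 6)
  bit 2 = 1: acc = (5, 6) + (5, 1) = O

6P = O


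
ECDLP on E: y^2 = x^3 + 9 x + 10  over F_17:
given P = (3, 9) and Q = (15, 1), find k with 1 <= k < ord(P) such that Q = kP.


Enumerate multiples of P until we hit Q = (15, 1):
  1P = (3, 9)
  2P = (15, 1)
Match found at i = 2.

k = 2


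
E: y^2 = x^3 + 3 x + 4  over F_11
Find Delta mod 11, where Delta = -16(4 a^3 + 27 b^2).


4 a^3 + 27 b^2 = 4*3^3 + 27*4^2 = 108 + 432 = 540
Delta = -16 * (540) = -8640
Delta mod 11 = 6

Delta = 6 (mod 11)


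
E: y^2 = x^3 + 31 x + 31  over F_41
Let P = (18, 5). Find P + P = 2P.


Doubling: s = (3 x1^2 + a) / (2 y1)
s = (3*18^2 + 31) / (2*5) mod 41 = 6
x3 = s^2 - 2 x1 mod 41 = 6^2 - 2*18 = 0
y3 = s (x1 - x3) - y1 mod 41 = 6 * (18 - 0) - 5 = 21

2P = (0, 21)


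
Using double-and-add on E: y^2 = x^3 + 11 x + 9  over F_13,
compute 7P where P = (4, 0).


k = 7 = 111_2 (binary, LSB first: 111)
Double-and-add from P = (4, 0):
  bit 0 = 1: acc = O + (4, 0) = (4, 0)
  bit 1 = 1: acc = (4, 0) + O = (4, 0)
  bit 2 = 1: acc = (4, 0) + O = (4, 0)

7P = (4, 0)


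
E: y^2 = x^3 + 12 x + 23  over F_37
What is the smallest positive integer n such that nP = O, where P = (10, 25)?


Compute successive multiples of P until we hit O:
  1P = (10, 25)
  2P = (1, 6)
  3P = (30, 15)
  4P = (25, 1)
  5P = (9, 3)
  6P = (21, 29)
  7P = (15, 27)
  8P = (24, 36)
  ... (continuing to 40P)
  40P = O

ord(P) = 40


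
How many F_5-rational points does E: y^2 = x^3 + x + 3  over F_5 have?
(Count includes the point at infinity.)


For each x in F_5, count y with y^2 = x^3 + 1 x + 3 mod 5:
  x = 1: RHS = 0, y in [0]  -> 1 point(s)
  x = 4: RHS = 1, y in [1, 4]  -> 2 point(s)
Affine points: 3. Add the point at infinity: total = 4.

#E(F_5) = 4


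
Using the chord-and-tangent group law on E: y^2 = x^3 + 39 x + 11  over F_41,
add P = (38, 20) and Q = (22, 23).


P != Q, so use the chord formula.
s = (y2 - y1) / (x2 - x1) = (3) / (25) mod 41 = 28
x3 = s^2 - x1 - x2 mod 41 = 28^2 - 38 - 22 = 27
y3 = s (x1 - x3) - y1 mod 41 = 28 * (38 - 27) - 20 = 1

P + Q = (27, 1)


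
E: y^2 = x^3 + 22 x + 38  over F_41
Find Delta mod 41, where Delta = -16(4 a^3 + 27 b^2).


4 a^3 + 27 b^2 = 4*22^3 + 27*38^2 = 42592 + 38988 = 81580
Delta = -16 * (81580) = -1305280
Delta mod 41 = 37

Delta = 37 (mod 41)


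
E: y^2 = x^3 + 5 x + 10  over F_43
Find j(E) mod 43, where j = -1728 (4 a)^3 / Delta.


Delta = -16(4 a^3 + 27 b^2) mod 43 = 13
-1728 * (4 a)^3 = -1728 * (4*5)^3 mod 43 = 27
j = 27 * 13^(-1) mod 43 = 12

j = 12 (mod 43)


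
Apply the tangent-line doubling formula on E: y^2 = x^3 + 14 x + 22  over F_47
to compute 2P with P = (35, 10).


Doubling: s = (3 x1^2 + a) / (2 y1)
s = (3*35^2 + 14) / (2*10) mod 47 = 27
x3 = s^2 - 2 x1 mod 47 = 27^2 - 2*35 = 1
y3 = s (x1 - x3) - y1 mod 47 = 27 * (35 - 1) - 10 = 15

2P = (1, 15)


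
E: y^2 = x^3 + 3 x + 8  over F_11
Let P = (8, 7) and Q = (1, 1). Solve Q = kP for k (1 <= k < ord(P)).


Enumerate multiples of P until we hit Q = (1, 1):
  1P = (8, 7)
  2P = (7, 3)
  3P = (1, 10)
  4P = (6, 0)
  5P = (1, 1)
Match found at i = 5.

k = 5


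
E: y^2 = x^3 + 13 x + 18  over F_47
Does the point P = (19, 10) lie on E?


Check whether y^2 = x^3 + 13 x + 18 (mod 47) for (x, y) = (19, 10).
LHS: y^2 = 10^2 mod 47 = 6
RHS: x^3 + 13 x + 18 = 19^3 + 13*19 + 18 mod 47 = 27
LHS != RHS

No, not on the curve


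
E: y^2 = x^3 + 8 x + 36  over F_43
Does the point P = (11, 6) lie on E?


Check whether y^2 = x^3 + 8 x + 36 (mod 43) for (x, y) = (11, 6).
LHS: y^2 = 6^2 mod 43 = 36
RHS: x^3 + 8 x + 36 = 11^3 + 8*11 + 36 mod 43 = 36
LHS = RHS

Yes, on the curve


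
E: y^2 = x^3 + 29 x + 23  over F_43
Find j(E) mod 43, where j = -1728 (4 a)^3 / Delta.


Delta = -16(4 a^3 + 27 b^2) mod 43 = 21
-1728 * (4 a)^3 = -1728 * (4*29)^3 mod 43 = 32
j = 32 * 21^(-1) mod 43 = 22

j = 22 (mod 43)


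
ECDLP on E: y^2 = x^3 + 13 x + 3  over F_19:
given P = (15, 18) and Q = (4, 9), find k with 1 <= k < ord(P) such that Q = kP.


Enumerate multiples of P until we hit Q = (4, 9):
  1P = (15, 18)
  2P = (12, 14)
  3P = (17, 11)
  4P = (4, 10)
  5P = (1, 6)
  6P = (8, 7)
  7P = (7, 0)
  8P = (8, 12)
  9P = (1, 13)
  10P = (4, 9)
Match found at i = 10.

k = 10


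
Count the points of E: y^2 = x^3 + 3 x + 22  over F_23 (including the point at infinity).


For each x in F_23, count y with y^2 = x^3 + 3 x + 22 mod 23:
  x = 1: RHS = 3, y in [7, 16]  -> 2 point(s)
  x = 2: RHS = 13, y in [6, 17]  -> 2 point(s)
  x = 3: RHS = 12, y in [9, 14]  -> 2 point(s)
  x = 4: RHS = 6, y in [11, 12]  -> 2 point(s)
  x = 5: RHS = 1, y in [1, 22]  -> 2 point(s)
  x = 6: RHS = 3, y in [7, 16]  -> 2 point(s)
  x = 7: RHS = 18, y in [8, 15]  -> 2 point(s)
  x = 8: RHS = 6, y in [11, 12]  -> 2 point(s)
  x = 11: RHS = 6, y in [11, 12]  -> 2 point(s)
  x = 13: RHS = 4, y in [2, 21]  -> 2 point(s)
  x = 14: RHS = 2, y in [5, 18]  -> 2 point(s)
  x = 16: RHS = 3, y in [7, 16]  -> 2 point(s)
  x = 17: RHS = 18, y in [8, 15]  -> 2 point(s)
  x = 20: RHS = 9, y in [3, 20]  -> 2 point(s)
  x = 21: RHS = 8, y in [10, 13]  -> 2 point(s)
  x = 22: RHS = 18, y in [8, 15]  -> 2 point(s)
Affine points: 32. Add the point at infinity: total = 33.

#E(F_23) = 33


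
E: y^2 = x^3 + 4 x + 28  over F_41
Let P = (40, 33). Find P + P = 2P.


Doubling: s = (3 x1^2 + a) / (2 y1)
s = (3*40^2 + 4) / (2*33) mod 41 = 38
x3 = s^2 - 2 x1 mod 41 = 38^2 - 2*40 = 11
y3 = s (x1 - x3) - y1 mod 41 = 38 * (40 - 11) - 33 = 3

2P = (11, 3)


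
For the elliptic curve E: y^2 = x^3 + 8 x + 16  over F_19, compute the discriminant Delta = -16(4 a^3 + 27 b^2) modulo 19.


4 a^3 + 27 b^2 = 4*8^3 + 27*16^2 = 2048 + 6912 = 8960
Delta = -16 * (8960) = -143360
Delta mod 19 = 14

Delta = 14 (mod 19)


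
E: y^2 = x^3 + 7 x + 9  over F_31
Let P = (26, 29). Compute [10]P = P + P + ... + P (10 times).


k = 10 = 1010_2 (binary, LSB first: 0101)
Double-and-add from P = (26, 29):
  bit 0 = 0: acc unchanged = O
  bit 1 = 1: acc = O + (4, 16) = (4, 16)
  bit 2 = 0: acc unchanged = (4, 16)
  bit 3 = 1: acc = (4, 16) + (30, 30) = (16, 30)

10P = (16, 30)


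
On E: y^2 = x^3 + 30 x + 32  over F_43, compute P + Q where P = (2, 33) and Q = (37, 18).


P != Q, so use the chord formula.
s = (y2 - y1) / (x2 - x1) = (28) / (35) mod 43 = 18
x3 = s^2 - x1 - x2 mod 43 = 18^2 - 2 - 37 = 27
y3 = s (x1 - x3) - y1 mod 43 = 18 * (2 - 27) - 33 = 33

P + Q = (27, 33)


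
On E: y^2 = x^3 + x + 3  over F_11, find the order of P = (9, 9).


Compute successive multiples of P until we hit O:
  1P = (9, 9)
  2P = (7, 1)
  3P = (0, 5)
  4P = (6, 7)
  5P = (5, 1)
  6P = (1, 7)
  7P = (10, 10)
  8P = (4, 7)
  ... (continuing to 18P)
  18P = O

ord(P) = 18


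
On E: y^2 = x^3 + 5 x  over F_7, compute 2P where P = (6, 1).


Doubling: s = (3 x1^2 + a) / (2 y1)
s = (3*6^2 + 5) / (2*1) mod 7 = 4
x3 = s^2 - 2 x1 mod 7 = 4^2 - 2*6 = 4
y3 = s (x1 - x3) - y1 mod 7 = 4 * (6 - 4) - 1 = 0

2P = (4, 0)


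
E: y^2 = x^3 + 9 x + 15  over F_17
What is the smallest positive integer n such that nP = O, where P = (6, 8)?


Compute successive multiples of P until we hit O:
  1P = (6, 8)
  2P = (9, 3)
  3P = (1, 12)
  4P = (12, 7)
  5P = (8, 15)
  6P = (11, 0)
  7P = (8, 2)
  8P = (12, 10)
  ... (continuing to 12P)
  12P = O

ord(P) = 12


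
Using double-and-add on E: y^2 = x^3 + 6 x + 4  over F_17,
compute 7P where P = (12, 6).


k = 7 = 111_2 (binary, LSB first: 111)
Double-and-add from P = (12, 6):
  bit 0 = 1: acc = O + (12, 6) = (12, 6)
  bit 1 = 1: acc = (12, 6) + (12, 11) = O
  bit 2 = 1: acc = O + (12, 6) = (12, 6)

7P = (12, 6)


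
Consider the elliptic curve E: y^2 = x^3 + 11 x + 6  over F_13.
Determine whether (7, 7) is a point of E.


Check whether y^2 = x^3 + 11 x + 6 (mod 13) for (x, y) = (7, 7).
LHS: y^2 = 7^2 mod 13 = 10
RHS: x^3 + 11 x + 6 = 7^3 + 11*7 + 6 mod 13 = 10
LHS = RHS

Yes, on the curve


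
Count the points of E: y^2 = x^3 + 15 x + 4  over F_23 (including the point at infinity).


For each x in F_23, count y with y^2 = x^3 + 15 x + 4 mod 23:
  x = 0: RHS = 4, y in [2, 21]  -> 2 point(s)
  x = 4: RHS = 13, y in [6, 17]  -> 2 point(s)
  x = 10: RHS = 4, y in [2, 21]  -> 2 point(s)
  x = 12: RHS = 3, y in [7, 16]  -> 2 point(s)
  x = 13: RHS = 4, y in [2, 21]  -> 2 point(s)
  x = 15: RHS = 16, y in [4, 19]  -> 2 point(s)
  x = 16: RHS = 16, y in [4, 19]  -> 2 point(s)
  x = 19: RHS = 18, y in [8, 15]  -> 2 point(s)
  x = 20: RHS = 1, y in [1, 22]  -> 2 point(s)
  x = 21: RHS = 12, y in [9, 14]  -> 2 point(s)
Affine points: 20. Add the point at infinity: total = 21.

#E(F_23) = 21


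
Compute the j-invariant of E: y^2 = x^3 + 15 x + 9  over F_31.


Delta = -16(4 a^3 + 27 b^2) mod 31 = 15
-1728 * (4 a)^3 = -1728 * (4*15)^3 mod 31 = 29
j = 29 * 15^(-1) mod 31 = 4

j = 4 (mod 31)


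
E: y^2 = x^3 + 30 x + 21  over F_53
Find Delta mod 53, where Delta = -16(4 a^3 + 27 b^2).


4 a^3 + 27 b^2 = 4*30^3 + 27*21^2 = 108000 + 11907 = 119907
Delta = -16 * (119907) = -1918512
Delta mod 53 = 35

Delta = 35 (mod 53)


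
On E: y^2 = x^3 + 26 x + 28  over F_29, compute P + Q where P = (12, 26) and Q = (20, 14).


P != Q, so use the chord formula.
s = (y2 - y1) / (x2 - x1) = (17) / (8) mod 29 = 13
x3 = s^2 - x1 - x2 mod 29 = 13^2 - 12 - 20 = 21
y3 = s (x1 - x3) - y1 mod 29 = 13 * (12 - 21) - 26 = 2

P + Q = (21, 2)


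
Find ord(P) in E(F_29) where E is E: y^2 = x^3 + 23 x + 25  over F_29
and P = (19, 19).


Compute successive multiples of P until we hit O:
  1P = (19, 19)
  2P = (27, 0)
  3P = (19, 10)
  4P = O

ord(P) = 4


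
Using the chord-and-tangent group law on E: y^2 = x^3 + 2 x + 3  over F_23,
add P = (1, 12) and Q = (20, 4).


P != Q, so use the chord formula.
s = (y2 - y1) / (x2 - x1) = (15) / (19) mod 23 = 2
x3 = s^2 - x1 - x2 mod 23 = 2^2 - 1 - 20 = 6
y3 = s (x1 - x3) - y1 mod 23 = 2 * (1 - 6) - 12 = 1

P + Q = (6, 1)


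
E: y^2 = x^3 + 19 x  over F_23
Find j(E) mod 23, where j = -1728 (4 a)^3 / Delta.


Delta = -16(4 a^3 + 27 b^2) mod 23 = 2
-1728 * (4 a)^3 = -1728 * (4*19)^3 mod 23 = 6
j = 6 * 2^(-1) mod 23 = 3

j = 3 (mod 23)


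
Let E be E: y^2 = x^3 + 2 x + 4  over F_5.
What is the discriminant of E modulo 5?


4 a^3 + 27 b^2 = 4*2^3 + 27*4^2 = 32 + 432 = 464
Delta = -16 * (464) = -7424
Delta mod 5 = 1

Delta = 1 (mod 5)


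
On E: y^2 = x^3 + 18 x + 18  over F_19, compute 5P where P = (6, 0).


k = 5 = 101_2 (binary, LSB first: 101)
Double-and-add from P = (6, 0):
  bit 0 = 1: acc = O + (6, 0) = (6, 0)
  bit 1 = 0: acc unchanged = (6, 0)
  bit 2 = 1: acc = (6, 0) + O = (6, 0)

5P = (6, 0)


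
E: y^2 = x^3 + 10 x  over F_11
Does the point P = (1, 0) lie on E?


Check whether y^2 = x^3 + 10 x + 0 (mod 11) for (x, y) = (1, 0).
LHS: y^2 = 0^2 mod 11 = 0
RHS: x^3 + 10 x + 0 = 1^3 + 10*1 + 0 mod 11 = 0
LHS = RHS

Yes, on the curve


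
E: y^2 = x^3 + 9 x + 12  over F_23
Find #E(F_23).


For each x in F_23, count y with y^2 = x^3 + 9 x + 12 mod 23:
  x = 0: RHS = 12, y in [9, 14]  -> 2 point(s)
  x = 6: RHS = 6, y in [11, 12]  -> 2 point(s)
  x = 7: RHS = 4, y in [2, 21]  -> 2 point(s)
  x = 11: RHS = 16, y in [4, 19]  -> 2 point(s)
  x = 12: RHS = 8, y in [10, 13]  -> 2 point(s)
  x = 13: RHS = 3, y in [7, 16]  -> 2 point(s)
  x = 15: RHS = 3, y in [7, 16]  -> 2 point(s)
  x = 17: RHS = 18, y in [8, 15]  -> 2 point(s)
  x = 18: RHS = 3, y in [7, 16]  -> 2 point(s)
  x = 19: RHS = 4, y in [2, 21]  -> 2 point(s)
  x = 20: RHS = 4, y in [2, 21]  -> 2 point(s)
  x = 21: RHS = 9, y in [3, 20]  -> 2 point(s)
  x = 22: RHS = 2, y in [5, 18]  -> 2 point(s)
Affine points: 26. Add the point at infinity: total = 27.

#E(F_23) = 27


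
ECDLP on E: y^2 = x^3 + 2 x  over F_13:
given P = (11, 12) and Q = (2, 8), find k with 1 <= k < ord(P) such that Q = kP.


Enumerate multiples of P until we hit Q = (2, 8):
  1P = (11, 12)
  2P = (1, 9)
  3P = (2, 5)
  4P = (12, 6)
  5P = (0, 0)
  6P = (12, 7)
  7P = (2, 8)
Match found at i = 7.

k = 7


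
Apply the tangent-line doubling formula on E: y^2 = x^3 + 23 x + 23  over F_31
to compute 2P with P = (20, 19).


Doubling: s = (3 x1^2 + a) / (2 y1)
s = (3*20^2 + 23) / (2*19) mod 31 = 2
x3 = s^2 - 2 x1 mod 31 = 2^2 - 2*20 = 26
y3 = s (x1 - x3) - y1 mod 31 = 2 * (20 - 26) - 19 = 0

2P = (26, 0)


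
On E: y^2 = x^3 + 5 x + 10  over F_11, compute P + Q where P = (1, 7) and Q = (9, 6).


P != Q, so use the chord formula.
s = (y2 - y1) / (x2 - x1) = (10) / (8) mod 11 = 4
x3 = s^2 - x1 - x2 mod 11 = 4^2 - 1 - 9 = 6
y3 = s (x1 - x3) - y1 mod 11 = 4 * (1 - 6) - 7 = 6

P + Q = (6, 6)


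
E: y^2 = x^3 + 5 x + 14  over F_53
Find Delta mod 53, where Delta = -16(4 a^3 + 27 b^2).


4 a^3 + 27 b^2 = 4*5^3 + 27*14^2 = 500 + 5292 = 5792
Delta = -16 * (5792) = -92672
Delta mod 53 = 25

Delta = 25 (mod 53)


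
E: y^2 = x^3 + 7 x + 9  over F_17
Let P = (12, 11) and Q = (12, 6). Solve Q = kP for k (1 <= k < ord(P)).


Enumerate multiples of P until we hit Q = (12, 6):
  1P = (12, 11)
  2P = (9, 11)
  3P = (13, 6)
  4P = (0, 14)
  5P = (4, 4)
  6P = (10, 12)
  7P = (8, 4)
  8P = (16, 16)
  9P = (15, 15)
  10P = (5, 4)
  11P = (1, 0)
  12P = (5, 13)
  13P = (15, 2)
  14P = (16, 1)
  15P = (8, 13)
  16P = (10, 5)
  17P = (4, 13)
  18P = (0, 3)
  19P = (13, 11)
  20P = (9, 6)
  21P = (12, 6)
Match found at i = 21.

k = 21


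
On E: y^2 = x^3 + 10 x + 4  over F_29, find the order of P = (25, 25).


Compute successive multiples of P until we hit O:
  1P = (25, 25)
  2P = (8, 4)
  3P = (19, 8)
  4P = (18, 19)
  5P = (11, 16)
  6P = (27, 11)
  7P = (26, 11)
  8P = (0, 2)
  ... (continuing to 25P)
  25P = O

ord(P) = 25


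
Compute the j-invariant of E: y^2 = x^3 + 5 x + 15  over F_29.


Delta = -16(4 a^3 + 27 b^2) mod 29 = 12
-1728 * (4 a)^3 = -1728 * (4*5)^3 mod 29 = 10
j = 10 * 12^(-1) mod 29 = 25

j = 25 (mod 29)


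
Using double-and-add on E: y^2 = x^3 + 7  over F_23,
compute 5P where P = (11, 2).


k = 5 = 101_2 (binary, LSB first: 101)
Double-and-add from P = (11, 2):
  bit 0 = 1: acc = O + (11, 2) = (11, 2)
  bit 1 = 0: acc unchanged = (11, 2)
  bit 2 = 1: acc = (11, 2) + (4, 5) = (11, 21)

5P = (11, 21)


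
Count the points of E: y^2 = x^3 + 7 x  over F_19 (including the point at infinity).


For each x in F_19, count y with y^2 = x^3 + 7 x + 0 mod 19:
  x = 0: RHS = 0, y in [0]  -> 1 point(s)
  x = 4: RHS = 16, y in [4, 15]  -> 2 point(s)
  x = 6: RHS = 11, y in [7, 12]  -> 2 point(s)
  x = 8: RHS = 17, y in [6, 13]  -> 2 point(s)
  x = 10: RHS = 6, y in [5, 14]  -> 2 point(s)
  x = 12: RHS = 7, y in [8, 11]  -> 2 point(s)
  x = 14: RHS = 11, y in [7, 12]  -> 2 point(s)
  x = 16: RHS = 9, y in [3, 16]  -> 2 point(s)
  x = 17: RHS = 16, y in [4, 15]  -> 2 point(s)
  x = 18: RHS = 11, y in [7, 12]  -> 2 point(s)
Affine points: 19. Add the point at infinity: total = 20.

#E(F_19) = 20


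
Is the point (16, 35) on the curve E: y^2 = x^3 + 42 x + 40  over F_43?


Check whether y^2 = x^3 + 42 x + 40 (mod 43) for (x, y) = (16, 35).
LHS: y^2 = 35^2 mod 43 = 21
RHS: x^3 + 42 x + 40 = 16^3 + 42*16 + 40 mod 43 = 35
LHS != RHS

No, not on the curve


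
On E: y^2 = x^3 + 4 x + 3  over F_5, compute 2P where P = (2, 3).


Doubling: s = (3 x1^2 + a) / (2 y1)
s = (3*2^2 + 4) / (2*3) mod 5 = 1
x3 = s^2 - 2 x1 mod 5 = 1^2 - 2*2 = 2
y3 = s (x1 - x3) - y1 mod 5 = 1 * (2 - 2) - 3 = 2

2P = (2, 2)


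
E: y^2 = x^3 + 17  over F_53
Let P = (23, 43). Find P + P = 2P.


Doubling: s = (3 x1^2 + a) / (2 y1)
s = (3*23^2 + 0) / (2*43) mod 53 = 24
x3 = s^2 - 2 x1 mod 53 = 24^2 - 2*23 = 0
y3 = s (x1 - x3) - y1 mod 53 = 24 * (23 - 0) - 43 = 32

2P = (0, 32)


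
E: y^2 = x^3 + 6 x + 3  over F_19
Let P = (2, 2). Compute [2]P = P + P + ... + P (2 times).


k = 2 = 10_2 (binary, LSB first: 01)
Double-and-add from P = (2, 2):
  bit 0 = 0: acc unchanged = O
  bit 1 = 1: acc = O + (2, 17) = (2, 17)

2P = (2, 17)


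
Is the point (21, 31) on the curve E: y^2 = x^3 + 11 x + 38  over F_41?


Check whether y^2 = x^3 + 11 x + 38 (mod 41) for (x, y) = (21, 31).
LHS: y^2 = 31^2 mod 41 = 18
RHS: x^3 + 11 x + 38 = 21^3 + 11*21 + 38 mod 41 = 18
LHS = RHS

Yes, on the curve


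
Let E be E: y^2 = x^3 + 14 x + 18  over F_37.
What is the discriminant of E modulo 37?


4 a^3 + 27 b^2 = 4*14^3 + 27*18^2 = 10976 + 8748 = 19724
Delta = -16 * (19724) = -315584
Delta mod 37 = 26

Delta = 26 (mod 37)


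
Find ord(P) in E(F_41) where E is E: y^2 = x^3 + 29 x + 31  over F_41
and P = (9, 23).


Compute successive multiples of P until we hit O:
  1P = (9, 23)
  2P = (32, 5)
  3P = (1, 26)
  4P = (10, 3)
  5P = (12, 37)
  6P = (19, 26)
  7P = (34, 31)
  8P = (29, 28)
  ... (continuing to 24P)
  24P = O

ord(P) = 24


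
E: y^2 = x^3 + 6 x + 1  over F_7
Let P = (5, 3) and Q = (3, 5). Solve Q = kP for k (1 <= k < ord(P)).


Enumerate multiples of P until we hit Q = (3, 5):
  1P = (5, 3)
  2P = (6, 1)
  3P = (0, 1)
  4P = (3, 2)
  5P = (1, 6)
  6P = (2, 0)
  7P = (1, 1)
  8P = (3, 5)
Match found at i = 8.

k = 8


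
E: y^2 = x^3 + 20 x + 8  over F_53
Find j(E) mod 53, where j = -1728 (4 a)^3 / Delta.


Delta = -16(4 a^3 + 27 b^2) mod 53 = 51
-1728 * (4 a)^3 = -1728 * (4*20)^3 mod 53 = 49
j = 49 * 51^(-1) mod 53 = 2

j = 2 (mod 53)


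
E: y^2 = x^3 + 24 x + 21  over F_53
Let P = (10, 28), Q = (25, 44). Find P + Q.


P != Q, so use the chord formula.
s = (y2 - y1) / (x2 - x1) = (16) / (15) mod 53 = 47
x3 = s^2 - x1 - x2 mod 53 = 47^2 - 10 - 25 = 1
y3 = s (x1 - x3) - y1 mod 53 = 47 * (10 - 1) - 28 = 24

P + Q = (1, 24)


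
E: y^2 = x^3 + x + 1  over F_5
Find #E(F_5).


For each x in F_5, count y with y^2 = x^3 + 1 x + 1 mod 5:
  x = 0: RHS = 1, y in [1, 4]  -> 2 point(s)
  x = 2: RHS = 1, y in [1, 4]  -> 2 point(s)
  x = 3: RHS = 1, y in [1, 4]  -> 2 point(s)
  x = 4: RHS = 4, y in [2, 3]  -> 2 point(s)
Affine points: 8. Add the point at infinity: total = 9.

#E(F_5) = 9


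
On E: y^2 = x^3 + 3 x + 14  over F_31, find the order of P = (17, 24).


Compute successive multiples of P until we hit O:
  1P = (17, 24)
  2P = (16, 29)
  3P = (23, 6)
  4P = (0, 18)
  5P = (30, 17)
  6P = (3, 9)
  7P = (18, 17)
  8P = (14, 17)
  ... (continuing to 20P)
  20P = O

ord(P) = 20


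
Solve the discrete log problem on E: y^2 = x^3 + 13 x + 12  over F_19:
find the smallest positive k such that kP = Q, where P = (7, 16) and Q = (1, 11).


Enumerate multiples of P until we hit Q = (1, 11):
  1P = (7, 16)
  2P = (11, 2)
  3P = (18, 13)
  4P = (17, 4)
  5P = (1, 11)
Match found at i = 5.

k = 5


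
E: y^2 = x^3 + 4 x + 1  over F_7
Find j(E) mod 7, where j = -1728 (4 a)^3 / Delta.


Delta = -16(4 a^3 + 27 b^2) mod 7 = 1
-1728 * (4 a)^3 = -1728 * (4*4)^3 mod 7 = 1
j = 1 * 1^(-1) mod 7 = 1

j = 1 (mod 7)


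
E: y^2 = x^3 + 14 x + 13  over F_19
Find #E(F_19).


For each x in F_19, count y with y^2 = x^3 + 14 x + 13 mod 19:
  x = 1: RHS = 9, y in [3, 16]  -> 2 point(s)
  x = 2: RHS = 11, y in [7, 12]  -> 2 point(s)
  x = 3: RHS = 6, y in [5, 14]  -> 2 point(s)
  x = 4: RHS = 0, y in [0]  -> 1 point(s)
  x = 6: RHS = 9, y in [3, 16]  -> 2 point(s)
  x = 7: RHS = 17, y in [6, 13]  -> 2 point(s)
  x = 11: RHS = 16, y in [4, 15]  -> 2 point(s)
  x = 12: RHS = 9, y in [3, 16]  -> 2 point(s)
  x = 13: RHS = 17, y in [6, 13]  -> 2 point(s)
  x = 15: RHS = 7, y in [8, 11]  -> 2 point(s)
  x = 16: RHS = 1, y in [1, 18]  -> 2 point(s)
  x = 18: RHS = 17, y in [6, 13]  -> 2 point(s)
Affine points: 23. Add the point at infinity: total = 24.

#E(F_19) = 24
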